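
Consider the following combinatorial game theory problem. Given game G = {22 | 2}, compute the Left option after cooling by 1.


Original game: {22 | 2} (a switch {a | b} with a > b).
Cooling by t (for t below the temperature (a - b)/2 = 10) taxes each move by t: {a | b} cooled by t is {a - t | b + t}.
Cooling amount: t = 1
Cooled Left option: 22 - 1 = 21
Cooled Right option: 2 + 1 = 3
Cooled game: {21 | 3}
Left option = 21

21


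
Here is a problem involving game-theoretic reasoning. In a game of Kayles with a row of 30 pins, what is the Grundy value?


Kayles: a move removes 1 or 2 adjacent pins from a contiguous row.
Removing pins from a row of k leaves two independent rows (a, b) with a + b = k - 1 (one pin) or a + b = k - 2 (two pins); an end removal gives a = 0.
By Sprague-Grundy, G(k) = mex{ G(a) XOR G(b) } over all these splits. G(0) = 0.
G(1): splits (0,0):0^0=0 -> mex({0}) = 1
G(2): splits (0,1):0^1=1 (0,0):0^0=0 -> mex({0, 1}) = 2
G(3): splits (0,2):0^2=2 (1,1):1^1=0 (0,1):0^1=1 -> mex({0, 1, 2}) = 3
G(4): splits (0,3):0^3=3 (1,2):1^2=3 (0,2):0^2=2 (1,1):1^1=0 -> mex({0, 2, 3}) = 1
G(5): splits (0,4):0^1=1 (1,3):1^3=2 (2,2):2^2=0 (0,3):0^3=3 (1,2):1^2=3 -> mex({0, 1, 2, 3}) = 4
G(6) = mex({0, 1, 2, 4}) = 3
G(7) = mex({0, 1, 3, 4, 5}) = 2
G(8) = mex({0, 2, 3, 5, 6}) = 1
G(9) = mex({0, 1, 2, 3, 6, 7}) = 4
G(10) = mex({0, 1, 3, 4, 5, 7}) = 2
G(11) = mex({0, 1, 2, 3, 4, 5}) = 6
G(12) = mex({0, 1, 2, 3, 5, 6, 7}) = 4
G(13) = mex({0, 2, 3, 4, 6, 7}) = 1
G(14) = mex({0, 1, 4, 5, 6, 7}) = 2
G(15) = mex({0, 1, 2, 3, 4, 5, 6}) = 7
G(16) = mex({0, 2, 3, 5, 6, 7}) = 1
G(17) = mex({0, 1, 2, 3, 5, 6, 7}) = 4
G(18) = mex({0, 1, 2, 4, 5, 6}) = 3
G(19) = mex({0, 1, 3, 4, 5, 7}) = 2
G(20) = mex({0, 2, 3, 4, 5, 6, 7}) = 1
G(21) = mex({0, 1, 2, 3, 5, 6, 7}) = 4
G(22) = mex({0, 1, 2, 3, 4, 5, 7}) = 6
G(23) = mex({0, 1, 2, 3, 4, 5, 6}) = 7
G(24) = mex({0, 1, 2, 3, 5, 6, 7}) = 4
G(25) = mex({0, 2, 3, 4, 6, 7}) = 1
G(26) = mex({0, 1, 3, 4, 5, 6, 7}) = 2
G(27) = mex({0, 1, 2, 3, 4, 5, 6, 7}) = 8
G(28) = mex({0, 1, 2, 3, 4, 6, 7, 8}) = 5
G(29) = mex({0, 1, 2, 3, 5, 6, 7, 8, 9}) = 4
G(30) = mex({0, 1, 2, 3, 4, 5, 6, 9, 10}) = 7
Therefore G(30) = 7.

7


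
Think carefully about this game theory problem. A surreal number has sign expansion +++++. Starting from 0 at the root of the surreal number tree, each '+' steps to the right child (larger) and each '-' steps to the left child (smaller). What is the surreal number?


Sign expansion: +++++
Rule: track bounds (lo, hi), initially (-inf, +inf). On '+', the current value becomes lo and we move to the simplest number in (value, hi): value + 1 if hi = +inf, otherwise the midpoint (value + hi)/2. On '-', the current value becomes hi and we move to value - 1 if lo = -inf, otherwise the midpoint (lo + value)/2.
Start at 0.
Step 1: sign = +, move right. Bounds: (0, +inf). Value = 1
Step 2: sign = +, move right. Bounds: (1, +inf). Value = 2
Step 3: sign = +, move right. Bounds: (2, +inf). Value = 3
Step 4: sign = +, move right. Bounds: (3, +inf). Value = 4
Step 5: sign = +, move right. Bounds: (4, +inf). Value = 5
The surreal number with sign expansion +++++ is 5.

5


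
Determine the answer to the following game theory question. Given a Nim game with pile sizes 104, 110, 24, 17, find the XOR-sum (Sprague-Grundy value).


We need the XOR (exclusive or) of all pile sizes.
After XOR-ing pile 1 (size 104): 0 XOR 104 = 104
After XOR-ing pile 2 (size 110): 104 XOR 110 = 6
After XOR-ing pile 3 (size 24): 6 XOR 24 = 30
After XOR-ing pile 4 (size 17): 30 XOR 17 = 15
The Nim-value of this position is 15.

15


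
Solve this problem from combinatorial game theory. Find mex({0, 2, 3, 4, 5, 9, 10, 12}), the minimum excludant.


Set = {0, 2, 3, 4, 5, 9, 10, 12}
0 is in the set.
1 is NOT in the set. This is the mex.
mex = 1

1


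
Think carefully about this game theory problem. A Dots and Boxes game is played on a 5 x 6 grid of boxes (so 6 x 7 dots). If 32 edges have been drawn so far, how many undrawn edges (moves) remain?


Grid: 5 x 6 boxes, i.e. 6 rows and 7 columns of dots.
Horizontal edges: (rows + 1) * cols = 6 * 6 = 36
Vertical edges: rows * (cols + 1) = 5 * 7 = 35
Total edges: 36 + 35 = 71
Edges drawn: 32
Remaining: 71 - 32 = 39

39


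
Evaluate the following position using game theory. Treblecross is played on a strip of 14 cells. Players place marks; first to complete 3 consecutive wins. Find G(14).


Treblecross: place X on empty cells; 3-in-a-row wins.
Playing within two cells of an existing X lets the opponent win at once, so sensible play treats the cells i-2..i+2 around each X as dead. The player left with no safe cell loses, so this is a normal-play take-away game on strips of safe cells.
Placing X at cell i (0-indexed) of a strip of k safe cells leaves independent strips of sizes max(0, i-2) and max(0, k-i-3). Hence G(k) = mex{ G(max(0,i-2)) XOR G(max(0,k-i-3)) : 0 <= i < k }, with G(0) = 0.
G(1): splits (0,0):0^0=0 -> mex({0}) = 1
G(2): splits (0,0):0^0=0 -> mex({0}) = 1
G(3): splits (0,0):0^0=0 -> mex({0}) = 1
G(4): splits (0,1):0^1=1 (0,0):0^0=0 -> mex({0, 1}) = 2
G(5): splits (0,2):0^1=1 (0,1):0^1=1 (0,0):0^0=0 -> mex({0, 1}) = 2
G(6) = mex({1}) = 0
G(7) = mex({0, 1, 2}) = 3
G(8) = mex({0, 1, 2}) = 3
G(9) = mex({0, 2}) = 1
G(10) = mex({0, 2, 3}) = 1
G(11) = mex({0, 3}) = 1
G(12) = mex({1, 3}) = 0
G(13) = mex({0, 1, 2, 3}) = 4
G(14) = mex({0, 1, 2}) = 3
Therefore G(14) = 3.

3


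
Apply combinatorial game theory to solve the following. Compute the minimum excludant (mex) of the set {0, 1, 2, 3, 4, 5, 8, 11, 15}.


Set = {0, 1, 2, 3, 4, 5, 8, 11, 15}
0 is in the set.
1 is in the set.
2 is in the set.
3 is in the set.
4 is in the set.
5 is in the set.
6 is NOT in the set. This is the mex.
mex = 6

6


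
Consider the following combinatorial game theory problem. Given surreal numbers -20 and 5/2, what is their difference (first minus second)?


x = -20, y = 5/2
Converting to common denominator: 2
x = -40/2, y = 5/2
x - y = -20 - 5/2 = -45/2

-45/2


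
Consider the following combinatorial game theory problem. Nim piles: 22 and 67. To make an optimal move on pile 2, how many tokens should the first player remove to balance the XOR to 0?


Piles: 22 and 67
Current XOR: 22 XOR 67 = 85 (non-zero, so this is an N-position).
To make the XOR zero, we need to find a move that balances the piles.
For pile 2 (size 67): target = 67 XOR 85 = 22
We reduce pile 2 from 67 to 22.
Tokens removed: 67 - 22 = 45
Verification: 22 XOR 22 = 0

45


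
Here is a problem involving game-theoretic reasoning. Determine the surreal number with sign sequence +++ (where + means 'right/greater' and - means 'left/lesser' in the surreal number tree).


Sign expansion: +++
Rule: track bounds (lo, hi), initially (-inf, +inf). On '+', the current value becomes lo and we move to the simplest number in (value, hi): value + 1 if hi = +inf, otherwise the midpoint (value + hi)/2. On '-', the current value becomes hi and we move to value - 1 if lo = -inf, otherwise the midpoint (lo + value)/2.
Start at 0.
Step 1: sign = +, move right. Bounds: (0, +inf). Value = 1
Step 2: sign = +, move right. Bounds: (1, +inf). Value = 2
Step 3: sign = +, move right. Bounds: (2, +inf). Value = 3
The surreal number with sign expansion +++ is 3.

3


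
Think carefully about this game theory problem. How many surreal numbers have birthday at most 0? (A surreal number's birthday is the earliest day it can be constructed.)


Day 0: {|} = 0 is born. Count = 1.
Day n: the number of surreal numbers born by day n is 2^(n+1) - 1.
By day 0: 2^1 - 1 = 1
By day 0: 1 surreal numbers.

1


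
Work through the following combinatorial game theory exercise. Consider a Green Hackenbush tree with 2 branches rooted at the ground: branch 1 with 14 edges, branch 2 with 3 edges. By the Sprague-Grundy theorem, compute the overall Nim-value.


The tree has 2 branches from the ground vertex.
In Green Hackenbush, the Nim-value of a simple path of length k is k.
Branch 1: length 14, Nim-value = 14
Branch 2: length 3, Nim-value = 3
Total Nim-value = XOR of all branch values:
0 XOR 14 = 14
14 XOR 3 = 13
Nim-value of the tree = 13

13


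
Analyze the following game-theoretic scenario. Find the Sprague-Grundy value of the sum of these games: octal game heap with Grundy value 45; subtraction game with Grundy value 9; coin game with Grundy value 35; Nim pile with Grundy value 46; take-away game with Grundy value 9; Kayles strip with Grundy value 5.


By the Sprague-Grundy theorem, the Grundy value of a sum of games is the XOR of individual Grundy values.
octal game heap: Grundy value = 45. Running XOR: 0 XOR 45 = 45
subtraction game: Grundy value = 9. Running XOR: 45 XOR 9 = 36
coin game: Grundy value = 35. Running XOR: 36 XOR 35 = 7
Nim pile: Grundy value = 46. Running XOR: 7 XOR 46 = 41
take-away game: Grundy value = 9. Running XOR: 41 XOR 9 = 32
Kayles strip: Grundy value = 5. Running XOR: 32 XOR 5 = 37
The combined Grundy value is 37.

37


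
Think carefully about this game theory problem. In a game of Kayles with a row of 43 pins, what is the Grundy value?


Kayles: a move removes 1 or 2 adjacent pins from a contiguous row.
Removing pins from a row of k leaves two independent rows (a, b) with a + b = k - 1 (one pin) or a + b = k - 2 (two pins); an end removal gives a = 0.
By Sprague-Grundy, G(k) = mex{ G(a) XOR G(b) } over all these splits. G(0) = 0.
G(1): splits (0,0):0^0=0 -> mex({0}) = 1
G(2): splits (0,1):0^1=1 (0,0):0^0=0 -> mex({0, 1}) = 2
G(3): splits (0,2):0^2=2 (1,1):1^1=0 (0,1):0^1=1 -> mex({0, 1, 2}) = 3
G(4): splits (0,3):0^3=3 (1,2):1^2=3 (0,2):0^2=2 (1,1):1^1=0 -> mex({0, 2, 3}) = 1
G(5): splits (0,4):0^1=1 (1,3):1^3=2 (2,2):2^2=0 (0,3):0^3=3 (1,2):1^2=3 -> mex({0, 1, 2, 3}) = 4
G(6) = mex({0, 1, 2, 4}) = 3
G(7) = mex({0, 1, 3, 4, 5}) = 2
G(8) = mex({0, 2, 3, 5, 6}) = 1
G(9) = mex({0, 1, 2, 3, 6, 7}) = 4
G(10) = mex({0, 1, 3, 4, 5, 7}) = 2
G(11) = mex({0, 1, 2, 3, 4, 5}) = 6
G(12) = mex({0, 1, 2, 3, 5, 6, 7}) = 4
G(13) = mex({0, 2, 3, 4, 6, 7}) = 1
G(14) = mex({0, 1, 4, 5, 6, 7}) = 2
G(15) = mex({0, 1, 2, 3, 4, 5, 6}) = 7
G(16) = mex({0, 2, 3, 5, 6, 7}) = 1
G(17) = mex({0, 1, 2, 3, 5, 6, 7}) = 4
G(18) = mex({0, 1, 2, 4, 5, 6}) = 3
G(19) = mex({0, 1, 3, 4, 5, 7}) = 2
G(20) = mex({0, 2, 3, 4, 5, 6, 7}) = 1
G(21) = mex({0, 1, 2, 3, 5, 6, 7}) = 4
G(22) = mex({0, 1, 2, 3, 4, 5, 7}) = 6
G(23) = mex({0, 1, 2, 3, 4, 5, 6}) = 7
G(24) = mex({0, 1, 2, 3, 5, 6, 7}) = 4
G(25) = mex({0, 2, 3, 4, 6, 7}) = 1
G(26) = mex({0, 1, 3, 4, 5, 6, 7}) = 2
G(27) = mex({0, 1, 2, 3, 4, 5, 6, 7}) = 8
G(28) = mex({0, 1, 2, 3, 4, 6, 7, 8}) = 5
G(29) = mex({0, 1, 2, 3, 5, 6, 7, 8, 9}) = 4
G(30) = mex({0, 1, 2, 3, 4, 5, 6, 9, 10}) = 7
G(31) = mex({0, 1, 3, 4, 5, 7, 10, 11}) = 2
G(32) = mex({0, 2, 3, 4, 5, 6, 7, 9, 11}) = 1
G(33) = mex({0, 1, 2, 3, 4, 5, 6, 7, 9, 12}) = 8
G(34) = mex({0, 1, 2, 3, 4, 5, 7, 8, 11, 12}) = 6
G(35) = mex({0, 1, 2, 3, 4, 5, 6, 8, 9, 10, 11}) = 7
G(36) = mex({0, 1, 2, 3, 5, 6, 7, 9, 10}) = 4
G(37) = mex({0, 2, 3, 4, 6, 7, 9, 10, 11, 12}) = 1
G(38) = mex({0, 1, 3, 4, 5, 6, 7, 9, 10, 11, 12}) = 2
G(39) = mex({0, 1, 2, 4, 5, 6, 7, 9, 10, 12, 14}) = 3
G(40) = mex({0, 2, 3, 4, 6, 7, 11, 12, 14}) = 1
G(41) = mex({0, 1, 2, 3, 5, 6, 7, 9, 10, 11, 12}) = 4
G(42) = mex({0, 1, 2, 3, 4, 5, 6, 9, 10}) = 7
G(43) = mex({0, 1, 3, 4, 5, 7, 9, 10, 12, 15}) = 2
Therefore G(43) = 2.

2


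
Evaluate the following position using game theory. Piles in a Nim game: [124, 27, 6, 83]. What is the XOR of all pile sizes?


We need the XOR (exclusive or) of all pile sizes.
After XOR-ing pile 1 (size 124): 0 XOR 124 = 124
After XOR-ing pile 2 (size 27): 124 XOR 27 = 103
After XOR-ing pile 3 (size 6): 103 XOR 6 = 97
After XOR-ing pile 4 (size 83): 97 XOR 83 = 50
The Nim-value of this position is 50.

50


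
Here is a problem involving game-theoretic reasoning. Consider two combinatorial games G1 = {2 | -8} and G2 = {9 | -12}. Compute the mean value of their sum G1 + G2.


G1 = {2 | -8}, G2 = {9 | -12}
Each is a switch {a | b} with numbers a > b; its mean value is (a + b)/2, and mean value is additive over game sums: m(G1 + G2) = m(G1) + m(G2).
Mean of G1 = (2 + (-8))/2 = -6/2 = -3
Mean of G2 = (9 + (-12))/2 = -3/2 = -3/2
Mean of G1 + G2 = -3 + -3/2 = -9/2

-9/2


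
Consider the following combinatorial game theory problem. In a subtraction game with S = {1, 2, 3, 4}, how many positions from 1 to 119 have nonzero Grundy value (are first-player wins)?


Subtraction set S = {1, 2, 3, 4}, so G(n) = n mod 5.
G(n) = 0 when n is a multiple of 5.
Multiples of 5 in [1, 119]: 23
N-positions (nonzero Grundy) = 119 - 23 = 96

96


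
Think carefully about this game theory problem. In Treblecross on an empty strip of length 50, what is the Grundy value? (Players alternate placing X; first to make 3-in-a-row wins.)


Treblecross: place X on empty cells; 3-in-a-row wins.
Playing within two cells of an existing X lets the opponent win at once, so sensible play treats the cells i-2..i+2 around each X as dead. The player left with no safe cell loses, so this is a normal-play take-away game on strips of safe cells.
Placing X at cell i (0-indexed) of a strip of k safe cells leaves independent strips of sizes max(0, i-2) and max(0, k-i-3). Hence G(k) = mex{ G(max(0,i-2)) XOR G(max(0,k-i-3)) : 0 <= i < k }, with G(0) = 0.
G(1): splits (0,0):0^0=0 -> mex({0}) = 1
G(2): splits (0,0):0^0=0 -> mex({0}) = 1
G(3): splits (0,0):0^0=0 -> mex({0}) = 1
G(4): splits (0,1):0^1=1 (0,0):0^0=0 -> mex({0, 1}) = 2
G(5): splits (0,2):0^1=1 (0,1):0^1=1 (0,0):0^0=0 -> mex({0, 1}) = 2
G(6) = mex({1}) = 0
G(7) = mex({0, 1, 2}) = 3
G(8) = mex({0, 1, 2}) = 3
G(9) = mex({0, 2}) = 1
G(10) = mex({0, 2, 3}) = 1
G(11) = mex({0, 3}) = 1
G(12) = mex({1, 3}) = 0
G(13) = mex({0, 1, 2, 3}) = 4
G(14) = mex({0, 1, 2}) = 3
G(15) = mex({0, 1, 2}) = 3
G(16) = mex({0, 1, 2, 4}) = 3
G(17) = mex({0, 1, 3, 4}) = 2
G(18) = mex({0, 1, 3, 4}) = 2
G(19) = mex({0, 1, 3, 5}) = 2
G(20) = mex({0, 1, 2, 3, 5}) = 4
G(21) = mex({0, 1, 2, 3, 5}) = 4
G(22) = mex({1, 2, 6}) = 0
G(23) = mex({0, 1, 2, 3, 4, 6}) = 5
G(24) = mex({0, 1, 2, 3, 4}) = 5
G(25) = mex({0, 1, 3, 4, 7}) = 2
G(26) = mex({0, 1, 3, 4, 5, 7}) = 2
G(27) = mex({0, 1, 3, 5}) = 2
G(28) = mex({0, 1, 2, 5}) = 3
G(29) = mex({0, 1, 2, 4, 5, 6}) = 3
G(30) = mex({1, 2, 4, 6}) = 0
G(31) = mex({0, 1, 2, 3, 4, 6}) = 5
G(32) = mex({1, 2, 3, 4, 7}) = 0
G(33) = mex({0, 3, 7}) = 1
G(34) = mex({0, 2, 3, 5, 7}) = 1
G(35) = mex({0, 2, 3, 5, 6}) = 1
G(36) = mex({0, 1, 2, 5, 6}) = 3
G(37) = mex({0, 1, 2, 4, 5, 6}) = 3
G(38) = mex({0, 1, 2, 4}) = 3
G(39) = mex({0, 1, 2, 3, 4, 7}) = 5
G(40) = mex({0, 1, 2, 3, 4, 5, 7}) = 6
G(41) = mex({0, 1, 2, 3, 5, 7}) = 4
G(42) = mex({0, 1, 2, 3, 5, 6, 7}) = 4
G(43) = mex({0, 2, 3, 5, 6}) = 1
G(44) = mex({1, 2, 3, 4, 5, 6}) = 0
G(45) = mex({0, 1, 2, 3, 4, 6, 7}) = 5
G(46) = mex({0, 1, 2, 3, 4, 7}) = 5
G(47) = mex({0, 1, 2, 3, 4, 5, 7}) = 6
G(48) = mex({0, 1, 2, 3, 4, 5, 7}) = 6
G(49) = mex({0, 1, 3, 4, 5, 7}) = 2
G(50) = mex({0, 1, 2, 3, 4, 5, 6}) = 7
Therefore G(50) = 7.

7


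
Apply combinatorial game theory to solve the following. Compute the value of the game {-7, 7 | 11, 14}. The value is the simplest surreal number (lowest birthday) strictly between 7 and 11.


Left options: {-7, 7}, max = 7
Right options: {11, 14}, min = 11
All options are numbers and max(Left) < min(Right), so by the simplicity theorem the value is the simplest (earliest-born) number strictly between 7 and 11.
Integers 8 through 10 all lie strictly between 7 and 11.
Among integers, the simplest (lowest birthday = smallest |n|; 0 is born on day 0, +-n on day n) is 8.
No non-integer in the interval can be simpler: if x is a non-integer in the interval, then floor(x) or ceil(x) also lies in the interval (the interval contains an integer), and both are proper prefixes of x's sign expansion, i.e. born earlier. So the game value is 8.
Game value = 8

8


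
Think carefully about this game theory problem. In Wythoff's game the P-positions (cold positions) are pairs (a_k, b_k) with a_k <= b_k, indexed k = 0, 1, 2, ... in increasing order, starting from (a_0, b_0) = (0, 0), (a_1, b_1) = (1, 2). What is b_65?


By Wythoff's theorem, a_k = floor(k * phi) and b_k = floor(k * phi^2) = a_k + k, where phi = (1 + sqrt(5))/2 is the golden ratio.
phi = (1 + sqrt(5))/2 = 1.618034
phi^2 = phi + 1 = 2.618034
k = 65
k * phi^2 = 65 * 2.618034 = 170.172209
b_65 = floor(k * phi^2) = 170 (check: a_65 + k = 105 + 65 = 170)

170


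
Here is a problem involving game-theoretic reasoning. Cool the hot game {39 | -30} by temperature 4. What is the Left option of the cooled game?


Original game: {39 | -30} (a switch {a | b} with a > b).
Cooling by t (for t below the temperature (a - b)/2 = 69/2) taxes each move by t: {a | b} cooled by t is {a - t | b + t}.
Cooling amount: t = 4
Cooled Left option: 39 - 4 = 35
Cooled Right option: -30 + 4 = -26
Cooled game: {35 | -26}
Left option = 35

35


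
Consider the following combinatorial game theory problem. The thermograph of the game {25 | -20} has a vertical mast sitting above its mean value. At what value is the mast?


Game = {25 | -20}, a switch {a | b} with numbers a > b.
Its thermograph has left wall a - t and right wall b + t, which meet at t = (a - b)/2, where both equal (a + b)/2. So the mast (mean value) is at (a + b)/2.
Mean = (25 + (-20))/2 = 5/2 = 5/2

5/2


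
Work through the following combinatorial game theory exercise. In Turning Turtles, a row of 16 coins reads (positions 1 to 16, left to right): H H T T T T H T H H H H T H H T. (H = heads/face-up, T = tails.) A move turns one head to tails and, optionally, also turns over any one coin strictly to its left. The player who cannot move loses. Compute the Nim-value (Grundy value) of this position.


Coins: H H T T T T H T H H H H T H H T
Key fact: a single head at position k behaves exactly like a Nim heap of size k (turning it to T and optionally flipping a coin at j < k corresponds to moving the heap from k to j, or to 0), and heads combine as a disjunctive sum (two heads at the same place would cancel, matching j XOR j = 0). So the Nim-value is the XOR of the 1-indexed positions of the heads.
Face-up positions (1-indexed): [1, 2, 7, 9, 10, 11, 12, 14, 15]
XOR 0 with 1: 0 XOR 1 = 1
XOR 1 with 2: 1 XOR 2 = 3
XOR 3 with 7: 3 XOR 7 = 4
XOR 4 with 9: 4 XOR 9 = 13
XOR 13 with 10: 13 XOR 10 = 7
XOR 7 with 11: 7 XOR 11 = 12
XOR 12 with 12: 12 XOR 12 = 0
XOR 0 with 14: 0 XOR 14 = 14
XOR 14 with 15: 14 XOR 15 = 1
Nim-value = 1

1


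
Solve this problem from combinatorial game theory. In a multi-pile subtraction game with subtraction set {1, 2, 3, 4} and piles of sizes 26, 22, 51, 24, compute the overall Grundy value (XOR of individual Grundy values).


Subtraction set: {1, 2, 3, 4}
For this subtraction set, G(n) = n mod 5 (period = max + 1 = 5).
Pile 1 (size 26): G(26) = 26 mod 5 = 1
Pile 2 (size 22): G(22) = 22 mod 5 = 2
Pile 3 (size 51): G(51) = 51 mod 5 = 1
Pile 4 (size 24): G(24) = 24 mod 5 = 4
Total Grundy value = XOR of all: 1 XOR 2 XOR 1 XOR 4 = 6

6


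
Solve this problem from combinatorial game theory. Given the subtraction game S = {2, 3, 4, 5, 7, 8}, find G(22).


The subtraction set is S = {2, 3, 4, 5, 7, 8}.
G(k) = mex{ G(k - s) : s in S, s <= k }. We compute iteratively: G(0) = 0.
G(1) = mex({}) = 0
G(2) = mex({0}) = 1
G(3) = mex({0}) = 1
G(4) = mex({0, 1}) = 2
G(5) = mex({0, 1}) = 2
G(6) = mex({0, 1, 2}) = 3
G(7) = mex({0, 1, 2}) = 3
G(8) = mex({0, 1, 2, 3}) = 4
G(9) = mex({0, 1, 2, 3}) = 4
G(10) = mex({1, 2, 3, 4}) = 0
G(11) = mex({1, 2, 3, 4}) = 0
G(12) = mex({0, 2, 3, 4}) = 1
G(13) = mex({0, 2, 3, 4}) = 1
G(14) = mex({0, 1, 3, 4}) = 2
G(15) = mex({0, 1, 3, 4}) = 2
G(16) = mex({0, 1, 2, 4}) = 3
G(17) = mex({0, 1, 2, 4}) = 3
Observe that G(10)..G(17) = 0, 0, 1, 1, 2, 2, 3, 3 repeats G(0)..G(7) = 0, 0, 1, 1, 2, 2, 3, 3.
For k >= max(S) = 8, G(k) is determined by the previous 8 values G(k-8)..G(k-1); a window of 8 consecutive values has recurred shifted by 10, so by induction G(k + 10) = G(k) for all k >= 0: the sequence is periodic from the start with period 10.
One period: G(0..9) = 0, 0, 1, 1, 2, 2, 3, 3, 4, 4.
22 mod 10 = 2, so G(22) = G(2) = 1.

1


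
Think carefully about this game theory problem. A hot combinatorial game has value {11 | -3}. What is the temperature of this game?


The game is {11 | -3}, a switch {a | b} with numbers a > b.
Cooling {a | b} by t gives {a - t | b + t}, which stops being hot when a - t = b + t, i.e. at t = (a - b)/2. So the temperature of a switch is (a - b)/2.
Temperature = (Left option - Right option) / 2
= (11 - (-3)) / 2
= 14 / 2
= 7

7


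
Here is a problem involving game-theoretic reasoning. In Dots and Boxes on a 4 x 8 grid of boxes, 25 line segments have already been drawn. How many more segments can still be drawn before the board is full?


Grid: 4 x 8 boxes, i.e. 5 rows and 9 columns of dots.
Horizontal edges: (rows + 1) * cols = 5 * 8 = 40
Vertical edges: rows * (cols + 1) = 4 * 9 = 36
Total edges: 40 + 36 = 76
Edges drawn: 25
Remaining: 76 - 25 = 51

51


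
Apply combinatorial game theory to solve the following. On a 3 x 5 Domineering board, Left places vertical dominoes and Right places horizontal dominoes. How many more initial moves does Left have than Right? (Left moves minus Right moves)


Board is 3 x 5 (rows x cols).
Left (vertical) placements: (rows-1) * cols = 2 * 5 = 10
Right (horizontal) placements: rows * (cols-1) = 3 * 4 = 12
Advantage = Left - Right = 10 - 12 = -2

-2


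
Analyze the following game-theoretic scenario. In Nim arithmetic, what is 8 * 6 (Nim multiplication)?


Nim multiplication is bilinear over XOR: (u XOR v) * w = (u*w) XOR (v*w).
So we split each operand into its bit components and XOR the pairwise Nim products.
8 = 8 (as XOR of powers of 2).
6 = 2 + 4 (as XOR of powers of 2).
Using the standard Nim-product table on single bits:
  2*2 = 3,   2*4 = 8,   2*8 = 12,
  4*4 = 6,   4*8 = 11,  8*8 = 13,
and  1*x = x (identity), k*l = l*k (commutative).
Pairwise Nim products:
  8 * 2 = 12
  8 * 4 = 11
XOR them: 12 XOR 11 = 7.
Result: 8 * 6 = 7 (in Nim).

7


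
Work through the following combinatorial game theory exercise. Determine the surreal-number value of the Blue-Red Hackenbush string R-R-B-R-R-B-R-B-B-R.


Edges (from ground): R-R-B-R-R-B-R-B-B-R
By Berlekamp's sign-expansion rule, a Blue-Red Hackenbush stalk has the value of the surreal number whose sign sequence is the edge sequence with B -> + and R -> -.
Sign sequence: --+--+-++-
Trace the sign expansion in the surreal number tree, starting from 0:
Edge 1: R (sign -) -> bounds (-inf, 0), value = -1
Edge 2: R (sign -) -> bounds (-inf, -1), value = -2
Edge 3: B (sign +) -> bounds (-2, -1), value = -3/2
Edge 4: R (sign -) -> bounds (-2, -3/2), value = -7/4
Edge 5: R (sign -) -> bounds (-2, -7/4), value = -15/8
Edge 6: B (sign +) -> bounds (-15/8, -7/4), value = -29/16
Edge 7: R (sign -) -> bounds (-15/8, -29/16), value = -59/32
Edge 8: B (sign +) -> bounds (-59/32, -29/16), value = -117/64
Edge 9: B (sign +) -> bounds (-117/64, -29/16), value = -233/128
Edge 10: R (sign -) -> bounds (-117/64, -233/128), value = -467/256
Game value = -467/256

-467/256


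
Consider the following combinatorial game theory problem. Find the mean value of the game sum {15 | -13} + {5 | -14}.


G1 = {15 | -13}, G2 = {5 | -14}
Each is a switch {a | b} with numbers a > b; its mean value is (a + b)/2, and mean value is additive over game sums: m(G1 + G2) = m(G1) + m(G2).
Mean of G1 = (15 + (-13))/2 = 2/2 = 1
Mean of G2 = (5 + (-14))/2 = -9/2 = -9/2
Mean of G1 + G2 = 1 + -9/2 = -7/2

-7/2


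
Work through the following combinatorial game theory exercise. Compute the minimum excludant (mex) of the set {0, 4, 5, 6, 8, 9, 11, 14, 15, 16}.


Set = {0, 4, 5, 6, 8, 9, 11, 14, 15, 16}
0 is in the set.
1 is NOT in the set. This is the mex.
mex = 1

1


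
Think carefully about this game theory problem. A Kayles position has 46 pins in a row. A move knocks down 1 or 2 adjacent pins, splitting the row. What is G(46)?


Kayles: a move removes 1 or 2 adjacent pins from a contiguous row.
Removing pins from a row of k leaves two independent rows (a, b) with a + b = k - 1 (one pin) or a + b = k - 2 (two pins); an end removal gives a = 0.
By Sprague-Grundy, G(k) = mex{ G(a) XOR G(b) } over all these splits. G(0) = 0.
G(1): splits (0,0):0^0=0 -> mex({0}) = 1
G(2): splits (0,1):0^1=1 (0,0):0^0=0 -> mex({0, 1}) = 2
G(3): splits (0,2):0^2=2 (1,1):1^1=0 (0,1):0^1=1 -> mex({0, 1, 2}) = 3
G(4): splits (0,3):0^3=3 (1,2):1^2=3 (0,2):0^2=2 (1,1):1^1=0 -> mex({0, 2, 3}) = 1
G(5): splits (0,4):0^1=1 (1,3):1^3=2 (2,2):2^2=0 (0,3):0^3=3 (1,2):1^2=3 -> mex({0, 1, 2, 3}) = 4
G(6) = mex({0, 1, 2, 4}) = 3
G(7) = mex({0, 1, 3, 4, 5}) = 2
G(8) = mex({0, 2, 3, 5, 6}) = 1
G(9) = mex({0, 1, 2, 3, 6, 7}) = 4
G(10) = mex({0, 1, 3, 4, 5, 7}) = 2
G(11) = mex({0, 1, 2, 3, 4, 5}) = 6
G(12) = mex({0, 1, 2, 3, 5, 6, 7}) = 4
G(13) = mex({0, 2, 3, 4, 6, 7}) = 1
G(14) = mex({0, 1, 4, 5, 6, 7}) = 2
G(15) = mex({0, 1, 2, 3, 4, 5, 6}) = 7
G(16) = mex({0, 2, 3, 5, 6, 7}) = 1
G(17) = mex({0, 1, 2, 3, 5, 6, 7}) = 4
G(18) = mex({0, 1, 2, 4, 5, 6}) = 3
G(19) = mex({0, 1, 3, 4, 5, 7}) = 2
G(20) = mex({0, 2, 3, 4, 5, 6, 7}) = 1
G(21) = mex({0, 1, 2, 3, 5, 6, 7}) = 4
G(22) = mex({0, 1, 2, 3, 4, 5, 7}) = 6
G(23) = mex({0, 1, 2, 3, 4, 5, 6}) = 7
G(24) = mex({0, 1, 2, 3, 5, 6, 7}) = 4
G(25) = mex({0, 2, 3, 4, 6, 7}) = 1
G(26) = mex({0, 1, 3, 4, 5, 6, 7}) = 2
G(27) = mex({0, 1, 2, 3, 4, 5, 6, 7}) = 8
G(28) = mex({0, 1, 2, 3, 4, 6, 7, 8}) = 5
G(29) = mex({0, 1, 2, 3, 5, 6, 7, 8, 9}) = 4
G(30) = mex({0, 1, 2, 3, 4, 5, 6, 9, 10}) = 7
G(31) = mex({0, 1, 3, 4, 5, 7, 10, 11}) = 2
G(32) = mex({0, 2, 3, 4, 5, 6, 7, 9, 11}) = 1
G(33) = mex({0, 1, 2, 3, 4, 5, 6, 7, 9, 12}) = 8
G(34) = mex({0, 1, 2, 3, 4, 5, 7, 8, 11, 12}) = 6
G(35) = mex({0, 1, 2, 3, 4, 5, 6, 8, 9, 10, 11}) = 7
G(36) = mex({0, 1, 2, 3, 5, 6, 7, 9, 10}) = 4
G(37) = mex({0, 2, 3, 4, 6, 7, 9, 10, 11, 12}) = 1
G(38) = mex({0, 1, 3, 4, 5, 6, 7, 9, 10, 11, 12}) = 2
G(39) = mex({0, 1, 2, 4, 5, 6, 7, 9, 10, 12, 14}) = 3
G(40) = mex({0, 2, 3, 4, 6, 7, 11, 12, 14}) = 1
G(41) = mex({0, 1, 2, 3, 5, 6, 7, 9, 10, 11, 12}) = 4
G(42) = mex({0, 1, 2, 3, 4, 5, 6, 9, 10}) = 7
G(43) = mex({0, 1, 3, 4, 5, 7, 9, 10, 12, 15}) = 2
G(44) = mex({0, 2, 3, 4, 5, 6, 7, 9, 10, 12, 15}) = 1
G(45) = mex({0, 1, 2, 3, 4, 5, 6, 7, 9, 10, 12, 14}) = 8
G(46) = mex({0, 1, 3, 4, 5, 7, 8, 11, 12, 14}) = 2
Therefore G(46) = 2.

2


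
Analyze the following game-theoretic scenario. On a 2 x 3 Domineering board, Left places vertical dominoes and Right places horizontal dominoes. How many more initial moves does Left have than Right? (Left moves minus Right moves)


Board is 2 x 3 (rows x cols).
Left (vertical) placements: (rows-1) * cols = 1 * 3 = 3
Right (horizontal) placements: rows * (cols-1) = 2 * 2 = 4
Advantage = Left - Right = 3 - 4 = -1

-1


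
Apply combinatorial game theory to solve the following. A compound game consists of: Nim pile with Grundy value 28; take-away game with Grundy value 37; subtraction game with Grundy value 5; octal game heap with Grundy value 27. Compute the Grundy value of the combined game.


By the Sprague-Grundy theorem, the Grundy value of a sum of games is the XOR of individual Grundy values.
Nim pile: Grundy value = 28. Running XOR: 0 XOR 28 = 28
take-away game: Grundy value = 37. Running XOR: 28 XOR 37 = 57
subtraction game: Grundy value = 5. Running XOR: 57 XOR 5 = 60
octal game heap: Grundy value = 27. Running XOR: 60 XOR 27 = 39
The combined Grundy value is 39.

39


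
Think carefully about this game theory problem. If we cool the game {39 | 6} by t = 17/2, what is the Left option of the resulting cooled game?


Original game: {39 | 6} (a switch {a | b} with a > b).
Cooling by t (for t below the temperature (a - b)/2 = 33/2) taxes each move by t: {a | b} cooled by t is {a - t | b + t}.
Cooling amount: t = 17/2
Cooled Left option: 39 - 17/2 = 61/2
Cooled Right option: 6 + 17/2 = 29/2
Cooled game: {61/2 | 29/2}
Left option = 61/2

61/2


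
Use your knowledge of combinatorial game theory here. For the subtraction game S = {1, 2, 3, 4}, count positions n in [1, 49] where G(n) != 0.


Subtraction set S = {1, 2, 3, 4}, so G(n) = n mod 5.
G(n) = 0 when n is a multiple of 5.
Multiples of 5 in [1, 49]: 9
N-positions (nonzero Grundy) = 49 - 9 = 40

40


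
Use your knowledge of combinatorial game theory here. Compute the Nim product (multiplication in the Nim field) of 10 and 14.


Nim multiplication is bilinear over XOR: (u XOR v) * w = (u*w) XOR (v*w).
So we split each operand into its bit components and XOR the pairwise Nim products.
10 = 2 + 8 (as XOR of powers of 2).
14 = 2 + 4 + 8 (as XOR of powers of 2).
Using the standard Nim-product table on single bits:
  2*2 = 3,   2*4 = 8,   2*8 = 12,
  4*4 = 6,   4*8 = 11,  8*8 = 13,
and  1*x = x (identity), k*l = l*k (commutative).
Pairwise Nim products:
  2 * 2 = 3
  2 * 4 = 8
  2 * 8 = 12
  8 * 2 = 12
  8 * 4 = 11
  8 * 8 = 13
XOR them: 3 XOR 8 XOR 12 XOR 12 XOR 11 XOR 13 = 13.
Result: 10 * 14 = 13 (in Nim).

13


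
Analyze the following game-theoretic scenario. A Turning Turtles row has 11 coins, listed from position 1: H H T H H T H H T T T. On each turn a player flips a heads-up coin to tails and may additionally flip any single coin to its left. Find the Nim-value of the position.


Coins: H H T H H T H H T T T
Key fact: a single head at position k behaves exactly like a Nim heap of size k (turning it to T and optionally flipping a coin at j < k corresponds to moving the heap from k to j, or to 0), and heads combine as a disjunctive sum (two heads at the same place would cancel, matching j XOR j = 0). So the Nim-value is the XOR of the 1-indexed positions of the heads.
Face-up positions (1-indexed): [1, 2, 4, 5, 7, 8]
XOR 0 with 1: 0 XOR 1 = 1
XOR 1 with 2: 1 XOR 2 = 3
XOR 3 with 4: 3 XOR 4 = 7
XOR 7 with 5: 7 XOR 5 = 2
XOR 2 with 7: 2 XOR 7 = 5
XOR 5 with 8: 5 XOR 8 = 13
Nim-value = 13

13


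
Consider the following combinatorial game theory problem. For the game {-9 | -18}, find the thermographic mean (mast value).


Game = {-9 | -18}, a switch {a | b} with numbers a > b.
Its thermograph has left wall a - t and right wall b + t, which meet at t = (a - b)/2, where both equal (a + b)/2. So the mast (mean value) is at (a + b)/2.
Mean = (-9 + (-18))/2 = -27/2 = -27/2

-27/2


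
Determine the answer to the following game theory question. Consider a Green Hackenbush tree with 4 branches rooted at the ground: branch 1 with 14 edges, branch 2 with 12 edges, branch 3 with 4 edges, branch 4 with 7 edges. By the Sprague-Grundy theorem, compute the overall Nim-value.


The tree has 4 branches from the ground vertex.
In Green Hackenbush, the Nim-value of a simple path of length k is k.
Branch 1: length 14, Nim-value = 14
Branch 2: length 12, Nim-value = 12
Branch 3: length 4, Nim-value = 4
Branch 4: length 7, Nim-value = 7
Total Nim-value = XOR of all branch values:
0 XOR 14 = 14
14 XOR 12 = 2
2 XOR 4 = 6
6 XOR 7 = 1
Nim-value of the tree = 1

1


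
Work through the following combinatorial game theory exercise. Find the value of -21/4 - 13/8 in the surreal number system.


x = -21/4, y = 13/8
Converting to common denominator: 8
x = -42/8, y = 13/8
x - y = -21/4 - 13/8 = -55/8

-55/8


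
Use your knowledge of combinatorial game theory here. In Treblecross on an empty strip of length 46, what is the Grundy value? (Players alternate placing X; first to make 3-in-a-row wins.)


Treblecross: place X on empty cells; 3-in-a-row wins.
Playing within two cells of an existing X lets the opponent win at once, so sensible play treats the cells i-2..i+2 around each X as dead. The player left with no safe cell loses, so this is a normal-play take-away game on strips of safe cells.
Placing X at cell i (0-indexed) of a strip of k safe cells leaves independent strips of sizes max(0, i-2) and max(0, k-i-3). Hence G(k) = mex{ G(max(0,i-2)) XOR G(max(0,k-i-3)) : 0 <= i < k }, with G(0) = 0.
G(1): splits (0,0):0^0=0 -> mex({0}) = 1
G(2): splits (0,0):0^0=0 -> mex({0}) = 1
G(3): splits (0,0):0^0=0 -> mex({0}) = 1
G(4): splits (0,1):0^1=1 (0,0):0^0=0 -> mex({0, 1}) = 2
G(5): splits (0,2):0^1=1 (0,1):0^1=1 (0,0):0^0=0 -> mex({0, 1}) = 2
G(6) = mex({1}) = 0
G(7) = mex({0, 1, 2}) = 3
G(8) = mex({0, 1, 2}) = 3
G(9) = mex({0, 2}) = 1
G(10) = mex({0, 2, 3}) = 1
G(11) = mex({0, 3}) = 1
G(12) = mex({1, 3}) = 0
G(13) = mex({0, 1, 2, 3}) = 4
G(14) = mex({0, 1, 2}) = 3
G(15) = mex({0, 1, 2}) = 3
G(16) = mex({0, 1, 2, 4}) = 3
G(17) = mex({0, 1, 3, 4}) = 2
G(18) = mex({0, 1, 3, 4}) = 2
G(19) = mex({0, 1, 3, 5}) = 2
G(20) = mex({0, 1, 2, 3, 5}) = 4
G(21) = mex({0, 1, 2, 3, 5}) = 4
G(22) = mex({1, 2, 6}) = 0
G(23) = mex({0, 1, 2, 3, 4, 6}) = 5
G(24) = mex({0, 1, 2, 3, 4}) = 5
G(25) = mex({0, 1, 3, 4, 7}) = 2
G(26) = mex({0, 1, 3, 4, 5, 7}) = 2
G(27) = mex({0, 1, 3, 5}) = 2
G(28) = mex({0, 1, 2, 5}) = 3
G(29) = mex({0, 1, 2, 4, 5, 6}) = 3
G(30) = mex({1, 2, 4, 6}) = 0
G(31) = mex({0, 1, 2, 3, 4, 6}) = 5
G(32) = mex({1, 2, 3, 4, 7}) = 0
G(33) = mex({0, 3, 7}) = 1
G(34) = mex({0, 2, 3, 5, 7}) = 1
G(35) = mex({0, 2, 3, 5, 6}) = 1
G(36) = mex({0, 1, 2, 5, 6}) = 3
G(37) = mex({0, 1, 2, 4, 5, 6}) = 3
G(38) = mex({0, 1, 2, 4}) = 3
G(39) = mex({0, 1, 2, 3, 4, 7}) = 5
G(40) = mex({0, 1, 2, 3, 4, 5, 7}) = 6
G(41) = mex({0, 1, 2, 3, 5, 7}) = 4
G(42) = mex({0, 1, 2, 3, 5, 6, 7}) = 4
G(43) = mex({0, 2, 3, 5, 6}) = 1
G(44) = mex({1, 2, 3, 4, 5, 6}) = 0
G(45) = mex({0, 1, 2, 3, 4, 6, 7}) = 5
G(46) = mex({0, 1, 2, 3, 4, 7}) = 5
Therefore G(46) = 5.

5


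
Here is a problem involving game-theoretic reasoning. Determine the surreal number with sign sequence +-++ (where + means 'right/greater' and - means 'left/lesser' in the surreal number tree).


Sign expansion: +-++
Rule: track bounds (lo, hi), initially (-inf, +inf). On '+', the current value becomes lo and we move to the simplest number in (value, hi): value + 1 if hi = +inf, otherwise the midpoint (value + hi)/2. On '-', the current value becomes hi and we move to value - 1 if lo = -inf, otherwise the midpoint (lo + value)/2.
Start at 0.
Step 1: sign = +, move right. Bounds: (0, +inf). Value = 1
Step 2: sign = -, move left. Bounds: (0, 1). Value = 1/2
Step 3: sign = +, move right. Bounds: (1/2, 1). Value = 3/4
Step 4: sign = +, move right. Bounds: (3/4, 1). Value = 7/8
The surreal number with sign expansion +-++ is 7/8.

7/8


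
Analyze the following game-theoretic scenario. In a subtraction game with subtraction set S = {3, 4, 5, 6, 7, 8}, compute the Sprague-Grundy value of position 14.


The subtraction set is S = {3, 4, 5, 6, 7, 8}.
G(k) = mex{ G(k - s) : s in S, s <= k }. We compute iteratively: G(0) = 0.
G(1) = mex({}) = 0
G(2) = mex({}) = 0
G(3) = mex({0}) = 1
G(4) = mex({0}) = 1
G(5) = mex({0}) = 1
G(6) = mex({0, 1}) = 2
G(7) = mex({0, 1}) = 2
G(8) = mex({0, 1}) = 2
G(9) = mex({0, 1, 2}) = 3
G(10) = mex({0, 1, 2}) = 3
G(11) = mex({1, 2}) = 0
G(12) = mex({1, 2, 3}) = 0
G(13) = mex({1, 2, 3}) = 0
G(14) = mex({0, 2, 3}) = 1
Therefore G(14) = 1.

1


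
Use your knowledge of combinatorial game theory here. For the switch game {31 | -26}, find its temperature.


The game is {31 | -26}, a switch {a | b} with numbers a > b.
Cooling {a | b} by t gives {a - t | b + t}, which stops being hot when a - t = b + t, i.e. at t = (a - b)/2. So the temperature of a switch is (a - b)/2.
Temperature = (Left option - Right option) / 2
= (31 - (-26)) / 2
= 57 / 2
= 57/2

57/2


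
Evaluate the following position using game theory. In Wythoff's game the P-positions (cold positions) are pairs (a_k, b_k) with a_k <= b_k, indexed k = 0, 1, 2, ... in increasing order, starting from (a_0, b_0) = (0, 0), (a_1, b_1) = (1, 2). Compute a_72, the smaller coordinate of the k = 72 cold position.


By Wythoff's theorem, a_k = floor(k * phi) and b_k = floor(k * phi^2) = a_k + k, where phi = (1 + sqrt(5))/2 is the golden ratio.
phi = (1 + sqrt(5))/2 = 1.618034
k = 72
k * phi = 72 * 1.618034 = 116.498447
a_72 = floor(k * phi) = 116

116


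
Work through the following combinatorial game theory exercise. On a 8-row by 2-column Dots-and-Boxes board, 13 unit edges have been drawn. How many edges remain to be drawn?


Grid: 8 x 2 boxes, i.e. 9 rows and 3 columns of dots.
Horizontal edges: (rows + 1) * cols = 9 * 2 = 18
Vertical edges: rows * (cols + 1) = 8 * 3 = 24
Total edges: 18 + 24 = 42
Edges drawn: 13
Remaining: 42 - 13 = 29

29


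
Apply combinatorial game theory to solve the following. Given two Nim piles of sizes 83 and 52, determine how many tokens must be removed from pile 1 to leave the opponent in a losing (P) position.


Piles: 83 and 52
Current XOR: 83 XOR 52 = 103 (non-zero, so this is an N-position).
To make the XOR zero, we need to find a move that balances the piles.
For pile 1 (size 83): target = 83 XOR 103 = 52
We reduce pile 1 from 83 to 52.
Tokens removed: 83 - 52 = 31
Verification: 52 XOR 52 = 0

31


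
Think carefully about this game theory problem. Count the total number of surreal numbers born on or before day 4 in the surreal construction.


Day 0: {|} = 0 is born. Count = 1.
Day n: the number of surreal numbers born by day n is 2^(n+1) - 1.
By day 0: 2^1 - 1 = 1
By day 1: 2^2 - 1 = 3
By day 2: 2^3 - 1 = 7
By day 3: 2^4 - 1 = 15
By day 4: 2^5 - 1 = 31
By day 4: 31 surreal numbers.

31


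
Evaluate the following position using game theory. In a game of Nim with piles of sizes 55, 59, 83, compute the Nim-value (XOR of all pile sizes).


We need the XOR (exclusive or) of all pile sizes.
After XOR-ing pile 1 (size 55): 0 XOR 55 = 55
After XOR-ing pile 2 (size 59): 55 XOR 59 = 12
After XOR-ing pile 3 (size 83): 12 XOR 83 = 95
The Nim-value of this position is 95.

95


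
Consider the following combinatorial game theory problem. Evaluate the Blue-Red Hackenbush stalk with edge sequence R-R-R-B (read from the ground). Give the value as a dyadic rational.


Edges (from ground): R-R-R-B
By Berlekamp's sign-expansion rule, a Blue-Red Hackenbush stalk has the value of the surreal number whose sign sequence is the edge sequence with B -> + and R -> -.
Sign sequence: ---+
Trace the sign expansion in the surreal number tree, starting from 0:
Edge 1: R (sign -) -> bounds (-inf, 0), value = -1
Edge 2: R (sign -) -> bounds (-inf, -1), value = -2
Edge 3: R (sign -) -> bounds (-inf, -2), value = -3
Edge 4: B (sign +) -> bounds (-3, -2), value = -5/2
Game value = -5/2

-5/2


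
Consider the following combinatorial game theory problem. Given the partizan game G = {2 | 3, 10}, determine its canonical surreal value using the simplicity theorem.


Left options: {2}, max = 2
Right options: {3, 10}, min = 3
All options are numbers and max(Left) < min(Right), so by the simplicity theorem the value is the simplest (earliest-born) number strictly between 2 and 3.
No integer lies strictly between 2 and 3, so the value is the dyadic rational m/2^k in the interval with the smallest k (then m odd); search k = 1, 2, ...:
Denominator 2: 5/2 lies strictly between 2 and 3 -- found.
The simplest number in the interval is 5/2.
Game value = 5/2

5/2


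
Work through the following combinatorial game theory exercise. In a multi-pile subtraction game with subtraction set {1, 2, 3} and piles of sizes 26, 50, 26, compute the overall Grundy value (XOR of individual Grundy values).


Subtraction set: {1, 2, 3}
For this subtraction set, G(n) = n mod 4 (period = max + 1 = 4).
Pile 1 (size 26): G(26) = 26 mod 4 = 2
Pile 2 (size 50): G(50) = 50 mod 4 = 2
Pile 3 (size 26): G(26) = 26 mod 4 = 2
Total Grundy value = XOR of all: 2 XOR 2 XOR 2 = 2

2


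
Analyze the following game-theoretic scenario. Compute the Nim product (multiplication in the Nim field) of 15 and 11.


Nim multiplication is bilinear over XOR: (u XOR v) * w = (u*w) XOR (v*w).
So we split each operand into its bit components and XOR the pairwise Nim products.
15 = 1 + 2 + 4 + 8 (as XOR of powers of 2).
11 = 1 + 2 + 8 (as XOR of powers of 2).
Using the standard Nim-product table on single bits:
  2*2 = 3,   2*4 = 8,   2*8 = 12,
  4*4 = 6,   4*8 = 11,  8*8 = 13,
and  1*x = x (identity), k*l = l*k (commutative).
Pairwise Nim products:
  1 * 1 = 1
  1 * 2 = 2
  1 * 8 = 8
  2 * 1 = 2
  2 * 2 = 3
  2 * 8 = 12
  4 * 1 = 4
  4 * 2 = 8
  4 * 8 = 11
  8 * 1 = 8
  8 * 2 = 12
  8 * 8 = 13
XOR them: 1 XOR 2 XOR 8 XOR 2 XOR 3 XOR 12 XOR 4 XOR 8 XOR 11 XOR 8 XOR 12 XOR 13 = 8.
Result: 15 * 11 = 8 (in Nim).

8
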